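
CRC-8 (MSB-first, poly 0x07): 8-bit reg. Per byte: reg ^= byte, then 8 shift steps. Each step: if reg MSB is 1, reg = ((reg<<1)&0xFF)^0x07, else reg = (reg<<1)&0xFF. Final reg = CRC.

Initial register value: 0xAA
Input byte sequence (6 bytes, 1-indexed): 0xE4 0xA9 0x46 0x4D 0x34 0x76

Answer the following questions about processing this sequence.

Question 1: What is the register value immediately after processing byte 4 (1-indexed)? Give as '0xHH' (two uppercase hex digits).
Answer: 0xEC

Derivation:
After byte 1 (0xE4): reg=0xED
After byte 2 (0xA9): reg=0xDB
After byte 3 (0x46): reg=0xDA
After byte 4 (0x4D): reg=0xEC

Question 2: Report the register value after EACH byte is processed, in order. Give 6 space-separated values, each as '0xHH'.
0xED 0xDB 0xDA 0xEC 0x06 0x57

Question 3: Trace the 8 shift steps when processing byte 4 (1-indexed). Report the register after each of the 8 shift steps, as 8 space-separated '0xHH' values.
Answer: 0x29 0x52 0xA4 0x4F 0x9E 0x3B 0x76 0xEC

Derivation:
After byte 1 (0xE4): reg=0xED
After byte 2 (0xA9): reg=0xDB
After byte 3 (0x46): reg=0xDA
Register before byte 4: 0xDA
After XOR with byte 0x4D: 0x97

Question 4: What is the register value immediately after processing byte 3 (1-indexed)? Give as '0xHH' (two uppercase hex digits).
After byte 1 (0xE4): reg=0xED
After byte 2 (0xA9): reg=0xDB
After byte 3 (0x46): reg=0xDA

Answer: 0xDA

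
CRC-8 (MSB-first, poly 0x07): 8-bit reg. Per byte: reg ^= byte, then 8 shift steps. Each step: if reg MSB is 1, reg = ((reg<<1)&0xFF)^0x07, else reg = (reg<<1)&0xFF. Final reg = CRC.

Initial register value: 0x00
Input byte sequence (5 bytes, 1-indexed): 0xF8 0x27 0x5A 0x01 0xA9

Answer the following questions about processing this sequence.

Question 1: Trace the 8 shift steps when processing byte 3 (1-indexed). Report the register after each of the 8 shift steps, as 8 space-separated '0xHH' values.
Answer: 0x26 0x4C 0x98 0x37 0x6E 0xDC 0xBF 0x79

Derivation:
After byte 1 (0xF8): reg=0xE6
After byte 2 (0x27): reg=0x49
Register before byte 3: 0x49
After XOR with byte 0x5A: 0x13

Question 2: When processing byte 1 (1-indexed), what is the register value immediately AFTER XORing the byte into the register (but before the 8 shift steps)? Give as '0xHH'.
Answer: 0xF8

Derivation:
Register before byte 1: 0x00
Byte 1: 0xF8
0x00 XOR 0xF8 = 0xF8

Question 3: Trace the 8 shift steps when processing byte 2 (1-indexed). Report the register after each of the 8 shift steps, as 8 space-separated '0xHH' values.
Answer: 0x85 0x0D 0x1A 0x34 0x68 0xD0 0xA7 0x49

Derivation:
After byte 1 (0xF8): reg=0xE6
Register before byte 2: 0xE6
After XOR with byte 0x27: 0xC1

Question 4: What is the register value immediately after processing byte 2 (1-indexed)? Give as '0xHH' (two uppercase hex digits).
Answer: 0x49

Derivation:
After byte 1 (0xF8): reg=0xE6
After byte 2 (0x27): reg=0x49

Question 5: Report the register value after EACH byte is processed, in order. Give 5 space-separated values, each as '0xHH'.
0xE6 0x49 0x79 0x6F 0x5C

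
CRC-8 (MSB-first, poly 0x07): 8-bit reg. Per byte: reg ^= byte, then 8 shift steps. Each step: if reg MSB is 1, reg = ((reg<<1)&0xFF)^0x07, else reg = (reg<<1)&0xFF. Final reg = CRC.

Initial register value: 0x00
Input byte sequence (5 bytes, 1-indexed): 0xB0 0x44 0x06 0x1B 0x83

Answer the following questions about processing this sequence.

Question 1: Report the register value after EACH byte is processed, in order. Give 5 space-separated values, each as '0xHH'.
0x19 0x94 0xF7 0x8A 0x3F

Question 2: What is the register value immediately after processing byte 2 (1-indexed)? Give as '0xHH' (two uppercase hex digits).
Answer: 0x94

Derivation:
After byte 1 (0xB0): reg=0x19
After byte 2 (0x44): reg=0x94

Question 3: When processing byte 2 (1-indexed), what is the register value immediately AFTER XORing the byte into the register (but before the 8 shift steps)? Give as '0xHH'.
Answer: 0x5D

Derivation:
Register before byte 2: 0x19
Byte 2: 0x44
0x19 XOR 0x44 = 0x5D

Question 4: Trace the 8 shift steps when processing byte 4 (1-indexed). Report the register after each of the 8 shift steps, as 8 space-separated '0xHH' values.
After byte 1 (0xB0): reg=0x19
After byte 2 (0x44): reg=0x94
After byte 3 (0x06): reg=0xF7
Register before byte 4: 0xF7
After XOR with byte 0x1B: 0xEC

Answer: 0xDF 0xB9 0x75 0xEA 0xD3 0xA1 0x45 0x8A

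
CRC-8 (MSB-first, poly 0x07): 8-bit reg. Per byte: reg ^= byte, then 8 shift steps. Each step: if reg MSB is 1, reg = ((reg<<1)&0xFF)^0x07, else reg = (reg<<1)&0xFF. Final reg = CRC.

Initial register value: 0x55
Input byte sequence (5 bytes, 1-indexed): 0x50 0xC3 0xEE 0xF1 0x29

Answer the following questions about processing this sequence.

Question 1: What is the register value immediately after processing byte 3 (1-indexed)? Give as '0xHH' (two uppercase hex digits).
Answer: 0x96

Derivation:
After byte 1 (0x50): reg=0x1B
After byte 2 (0xC3): reg=0x06
After byte 3 (0xEE): reg=0x96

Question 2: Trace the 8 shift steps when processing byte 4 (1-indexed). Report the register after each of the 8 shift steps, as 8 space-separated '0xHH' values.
After byte 1 (0x50): reg=0x1B
After byte 2 (0xC3): reg=0x06
After byte 3 (0xEE): reg=0x96
Register before byte 4: 0x96
After XOR with byte 0xF1: 0x67

Answer: 0xCE 0x9B 0x31 0x62 0xC4 0x8F 0x19 0x32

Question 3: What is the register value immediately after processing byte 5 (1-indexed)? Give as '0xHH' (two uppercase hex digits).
Answer: 0x41

Derivation:
After byte 1 (0x50): reg=0x1B
After byte 2 (0xC3): reg=0x06
After byte 3 (0xEE): reg=0x96
After byte 4 (0xF1): reg=0x32
After byte 5 (0x29): reg=0x41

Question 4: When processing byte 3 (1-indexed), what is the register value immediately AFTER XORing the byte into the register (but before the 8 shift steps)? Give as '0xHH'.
Register before byte 3: 0x06
Byte 3: 0xEE
0x06 XOR 0xEE = 0xE8

Answer: 0xE8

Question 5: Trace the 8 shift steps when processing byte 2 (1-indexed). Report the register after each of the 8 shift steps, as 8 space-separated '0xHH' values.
After byte 1 (0x50): reg=0x1B
Register before byte 2: 0x1B
After XOR with byte 0xC3: 0xD8

Answer: 0xB7 0x69 0xD2 0xA3 0x41 0x82 0x03 0x06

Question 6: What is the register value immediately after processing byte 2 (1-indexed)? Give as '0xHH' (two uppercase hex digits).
After byte 1 (0x50): reg=0x1B
After byte 2 (0xC3): reg=0x06

Answer: 0x06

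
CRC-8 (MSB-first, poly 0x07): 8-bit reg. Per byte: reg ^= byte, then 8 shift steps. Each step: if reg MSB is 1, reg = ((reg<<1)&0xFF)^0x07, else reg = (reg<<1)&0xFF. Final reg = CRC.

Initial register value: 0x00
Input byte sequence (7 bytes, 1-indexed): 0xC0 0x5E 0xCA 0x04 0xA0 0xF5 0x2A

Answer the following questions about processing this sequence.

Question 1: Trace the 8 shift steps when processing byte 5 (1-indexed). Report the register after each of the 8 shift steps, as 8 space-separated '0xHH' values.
After byte 1 (0xC0): reg=0x4E
After byte 2 (0x5E): reg=0x70
After byte 3 (0xCA): reg=0x2F
After byte 4 (0x04): reg=0xD1
Register before byte 5: 0xD1
After XOR with byte 0xA0: 0x71

Answer: 0xE2 0xC3 0x81 0x05 0x0A 0x14 0x28 0x50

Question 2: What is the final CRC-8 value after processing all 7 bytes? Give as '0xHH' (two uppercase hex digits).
After byte 1 (0xC0): reg=0x4E
After byte 2 (0x5E): reg=0x70
After byte 3 (0xCA): reg=0x2F
After byte 4 (0x04): reg=0xD1
After byte 5 (0xA0): reg=0x50
After byte 6 (0xF5): reg=0x72
After byte 7 (0x2A): reg=0x8F

Answer: 0x8F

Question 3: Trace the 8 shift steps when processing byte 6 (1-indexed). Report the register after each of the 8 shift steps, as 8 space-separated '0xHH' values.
After byte 1 (0xC0): reg=0x4E
After byte 2 (0x5E): reg=0x70
After byte 3 (0xCA): reg=0x2F
After byte 4 (0x04): reg=0xD1
After byte 5 (0xA0): reg=0x50
Register before byte 6: 0x50
After XOR with byte 0xF5: 0xA5

Answer: 0x4D 0x9A 0x33 0x66 0xCC 0x9F 0x39 0x72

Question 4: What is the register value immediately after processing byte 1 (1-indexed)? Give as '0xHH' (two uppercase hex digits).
After byte 1 (0xC0): reg=0x4E

Answer: 0x4E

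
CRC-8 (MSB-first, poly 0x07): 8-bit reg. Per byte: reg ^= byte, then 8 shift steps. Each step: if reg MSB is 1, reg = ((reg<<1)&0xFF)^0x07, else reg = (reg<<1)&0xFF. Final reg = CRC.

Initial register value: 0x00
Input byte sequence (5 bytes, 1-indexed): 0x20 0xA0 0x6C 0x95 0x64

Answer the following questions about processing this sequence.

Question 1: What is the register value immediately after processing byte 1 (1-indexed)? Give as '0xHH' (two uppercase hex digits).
After byte 1 (0x20): reg=0xE0

Answer: 0xE0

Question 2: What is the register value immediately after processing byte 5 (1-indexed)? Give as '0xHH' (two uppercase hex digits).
After byte 1 (0x20): reg=0xE0
After byte 2 (0xA0): reg=0xC7
After byte 3 (0x6C): reg=0x58
After byte 4 (0x95): reg=0x6D
After byte 5 (0x64): reg=0x3F

Answer: 0x3F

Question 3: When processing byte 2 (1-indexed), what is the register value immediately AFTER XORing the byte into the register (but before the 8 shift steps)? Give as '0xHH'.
Answer: 0x40

Derivation:
Register before byte 2: 0xE0
Byte 2: 0xA0
0xE0 XOR 0xA0 = 0x40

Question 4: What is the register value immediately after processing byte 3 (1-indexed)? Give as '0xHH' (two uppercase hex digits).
Answer: 0x58

Derivation:
After byte 1 (0x20): reg=0xE0
After byte 2 (0xA0): reg=0xC7
After byte 3 (0x6C): reg=0x58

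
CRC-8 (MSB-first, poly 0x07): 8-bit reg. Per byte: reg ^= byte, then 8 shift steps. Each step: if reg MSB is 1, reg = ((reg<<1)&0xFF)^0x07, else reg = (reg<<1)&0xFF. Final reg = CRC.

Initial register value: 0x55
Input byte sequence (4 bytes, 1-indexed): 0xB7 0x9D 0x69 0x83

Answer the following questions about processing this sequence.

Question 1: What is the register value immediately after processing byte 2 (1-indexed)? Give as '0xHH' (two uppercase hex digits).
Answer: 0xB3

Derivation:
After byte 1 (0xB7): reg=0xA0
After byte 2 (0x9D): reg=0xB3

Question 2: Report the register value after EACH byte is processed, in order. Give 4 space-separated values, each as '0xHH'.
0xA0 0xB3 0x08 0xB8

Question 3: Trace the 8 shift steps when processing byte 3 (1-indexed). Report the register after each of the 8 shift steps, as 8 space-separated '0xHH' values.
After byte 1 (0xB7): reg=0xA0
After byte 2 (0x9D): reg=0xB3
Register before byte 3: 0xB3
After XOR with byte 0x69: 0xDA

Answer: 0xB3 0x61 0xC2 0x83 0x01 0x02 0x04 0x08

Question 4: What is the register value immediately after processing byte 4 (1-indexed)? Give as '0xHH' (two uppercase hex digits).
After byte 1 (0xB7): reg=0xA0
After byte 2 (0x9D): reg=0xB3
After byte 3 (0x69): reg=0x08
After byte 4 (0x83): reg=0xB8

Answer: 0xB8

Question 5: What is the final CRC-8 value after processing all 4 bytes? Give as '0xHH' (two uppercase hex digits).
After byte 1 (0xB7): reg=0xA0
After byte 2 (0x9D): reg=0xB3
After byte 3 (0x69): reg=0x08
After byte 4 (0x83): reg=0xB8

Answer: 0xB8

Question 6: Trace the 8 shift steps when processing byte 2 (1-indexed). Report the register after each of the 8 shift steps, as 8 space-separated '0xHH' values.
After byte 1 (0xB7): reg=0xA0
Register before byte 2: 0xA0
After XOR with byte 0x9D: 0x3D

Answer: 0x7A 0xF4 0xEF 0xD9 0xB5 0x6D 0xDA 0xB3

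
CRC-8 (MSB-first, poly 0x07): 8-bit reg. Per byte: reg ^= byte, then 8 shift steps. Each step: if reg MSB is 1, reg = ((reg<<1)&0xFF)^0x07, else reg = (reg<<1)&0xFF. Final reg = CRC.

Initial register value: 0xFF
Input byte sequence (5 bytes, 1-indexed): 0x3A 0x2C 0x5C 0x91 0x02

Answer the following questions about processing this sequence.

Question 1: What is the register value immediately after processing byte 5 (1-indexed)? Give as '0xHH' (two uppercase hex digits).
After byte 1 (0x3A): reg=0x55
After byte 2 (0x2C): reg=0x68
After byte 3 (0x5C): reg=0x8C
After byte 4 (0x91): reg=0x53
After byte 5 (0x02): reg=0xB0

Answer: 0xB0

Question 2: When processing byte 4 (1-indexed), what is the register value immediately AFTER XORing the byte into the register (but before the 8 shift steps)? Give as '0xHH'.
Answer: 0x1D

Derivation:
Register before byte 4: 0x8C
Byte 4: 0x91
0x8C XOR 0x91 = 0x1D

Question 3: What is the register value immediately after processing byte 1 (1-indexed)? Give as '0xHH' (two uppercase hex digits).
After byte 1 (0x3A): reg=0x55

Answer: 0x55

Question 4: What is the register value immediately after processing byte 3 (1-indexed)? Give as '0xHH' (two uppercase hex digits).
After byte 1 (0x3A): reg=0x55
After byte 2 (0x2C): reg=0x68
After byte 3 (0x5C): reg=0x8C

Answer: 0x8C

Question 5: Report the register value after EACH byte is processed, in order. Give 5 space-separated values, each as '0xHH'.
0x55 0x68 0x8C 0x53 0xB0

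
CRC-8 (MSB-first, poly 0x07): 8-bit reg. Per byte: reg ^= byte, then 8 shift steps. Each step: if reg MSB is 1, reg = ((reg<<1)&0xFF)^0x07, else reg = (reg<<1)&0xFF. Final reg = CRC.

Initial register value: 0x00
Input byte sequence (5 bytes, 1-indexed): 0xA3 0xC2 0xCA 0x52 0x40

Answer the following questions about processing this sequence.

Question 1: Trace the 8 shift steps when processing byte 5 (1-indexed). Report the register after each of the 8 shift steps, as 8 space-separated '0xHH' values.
After byte 1 (0xA3): reg=0x60
After byte 2 (0xC2): reg=0x67
After byte 3 (0xCA): reg=0x4A
After byte 4 (0x52): reg=0x48
Register before byte 5: 0x48
After XOR with byte 0x40: 0x08

Answer: 0x10 0x20 0x40 0x80 0x07 0x0E 0x1C 0x38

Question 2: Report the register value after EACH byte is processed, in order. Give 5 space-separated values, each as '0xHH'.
0x60 0x67 0x4A 0x48 0x38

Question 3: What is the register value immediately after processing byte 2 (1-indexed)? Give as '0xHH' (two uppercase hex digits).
Answer: 0x67

Derivation:
After byte 1 (0xA3): reg=0x60
After byte 2 (0xC2): reg=0x67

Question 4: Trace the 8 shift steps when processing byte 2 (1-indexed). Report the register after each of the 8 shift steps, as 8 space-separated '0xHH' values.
Answer: 0x43 0x86 0x0B 0x16 0x2C 0x58 0xB0 0x67

Derivation:
After byte 1 (0xA3): reg=0x60
Register before byte 2: 0x60
After XOR with byte 0xC2: 0xA2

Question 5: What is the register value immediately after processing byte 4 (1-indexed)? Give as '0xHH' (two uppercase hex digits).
Answer: 0x48

Derivation:
After byte 1 (0xA3): reg=0x60
After byte 2 (0xC2): reg=0x67
After byte 3 (0xCA): reg=0x4A
After byte 4 (0x52): reg=0x48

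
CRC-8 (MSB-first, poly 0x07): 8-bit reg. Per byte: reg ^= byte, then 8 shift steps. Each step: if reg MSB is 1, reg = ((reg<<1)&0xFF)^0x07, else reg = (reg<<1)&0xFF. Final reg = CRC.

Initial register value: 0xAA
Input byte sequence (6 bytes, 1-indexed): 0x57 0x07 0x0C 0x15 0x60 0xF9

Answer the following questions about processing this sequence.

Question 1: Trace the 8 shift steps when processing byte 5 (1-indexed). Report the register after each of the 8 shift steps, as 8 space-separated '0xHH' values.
After byte 1 (0x57): reg=0xFD
After byte 2 (0x07): reg=0xE8
After byte 3 (0x0C): reg=0xB2
After byte 4 (0x15): reg=0x7C
Register before byte 5: 0x7C
After XOR with byte 0x60: 0x1C

Answer: 0x38 0x70 0xE0 0xC7 0x89 0x15 0x2A 0x54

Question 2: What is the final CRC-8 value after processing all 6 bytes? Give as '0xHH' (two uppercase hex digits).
After byte 1 (0x57): reg=0xFD
After byte 2 (0x07): reg=0xE8
After byte 3 (0x0C): reg=0xB2
After byte 4 (0x15): reg=0x7C
After byte 5 (0x60): reg=0x54
After byte 6 (0xF9): reg=0x4A

Answer: 0x4A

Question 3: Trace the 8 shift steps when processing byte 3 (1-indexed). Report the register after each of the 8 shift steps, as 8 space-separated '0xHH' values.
Answer: 0xCF 0x99 0x35 0x6A 0xD4 0xAF 0x59 0xB2

Derivation:
After byte 1 (0x57): reg=0xFD
After byte 2 (0x07): reg=0xE8
Register before byte 3: 0xE8
After XOR with byte 0x0C: 0xE4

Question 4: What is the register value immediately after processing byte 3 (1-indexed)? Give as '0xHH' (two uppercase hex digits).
After byte 1 (0x57): reg=0xFD
After byte 2 (0x07): reg=0xE8
After byte 3 (0x0C): reg=0xB2

Answer: 0xB2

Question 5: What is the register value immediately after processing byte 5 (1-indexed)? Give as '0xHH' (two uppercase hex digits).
Answer: 0x54

Derivation:
After byte 1 (0x57): reg=0xFD
After byte 2 (0x07): reg=0xE8
After byte 3 (0x0C): reg=0xB2
After byte 4 (0x15): reg=0x7C
After byte 5 (0x60): reg=0x54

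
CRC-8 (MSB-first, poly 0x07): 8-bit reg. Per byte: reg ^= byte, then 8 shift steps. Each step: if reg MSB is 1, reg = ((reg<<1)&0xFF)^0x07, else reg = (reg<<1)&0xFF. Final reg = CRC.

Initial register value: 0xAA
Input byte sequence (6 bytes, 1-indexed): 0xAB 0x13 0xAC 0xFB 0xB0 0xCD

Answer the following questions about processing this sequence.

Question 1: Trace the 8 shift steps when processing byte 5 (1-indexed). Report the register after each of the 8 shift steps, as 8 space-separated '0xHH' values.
After byte 1 (0xAB): reg=0x07
After byte 2 (0x13): reg=0x6C
After byte 3 (0xAC): reg=0x4E
After byte 4 (0xFB): reg=0x02
Register before byte 5: 0x02
After XOR with byte 0xB0: 0xB2

Answer: 0x63 0xC6 0x8B 0x11 0x22 0x44 0x88 0x17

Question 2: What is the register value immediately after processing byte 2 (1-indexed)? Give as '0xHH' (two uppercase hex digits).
After byte 1 (0xAB): reg=0x07
After byte 2 (0x13): reg=0x6C

Answer: 0x6C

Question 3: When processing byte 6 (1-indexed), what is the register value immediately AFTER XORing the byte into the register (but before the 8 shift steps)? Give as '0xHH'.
Register before byte 6: 0x17
Byte 6: 0xCD
0x17 XOR 0xCD = 0xDA

Answer: 0xDA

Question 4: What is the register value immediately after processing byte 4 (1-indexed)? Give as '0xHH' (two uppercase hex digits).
After byte 1 (0xAB): reg=0x07
After byte 2 (0x13): reg=0x6C
After byte 3 (0xAC): reg=0x4E
After byte 4 (0xFB): reg=0x02

Answer: 0x02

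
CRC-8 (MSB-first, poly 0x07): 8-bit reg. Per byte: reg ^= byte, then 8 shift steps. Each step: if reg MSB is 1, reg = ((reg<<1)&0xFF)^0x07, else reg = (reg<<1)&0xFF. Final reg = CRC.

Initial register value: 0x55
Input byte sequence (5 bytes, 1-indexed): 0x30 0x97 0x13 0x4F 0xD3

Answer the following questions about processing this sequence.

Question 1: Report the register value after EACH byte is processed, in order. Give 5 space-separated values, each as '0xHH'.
0x3C 0x58 0xF6 0x26 0xC5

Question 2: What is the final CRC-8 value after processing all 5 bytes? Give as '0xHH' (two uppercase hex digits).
After byte 1 (0x30): reg=0x3C
After byte 2 (0x97): reg=0x58
After byte 3 (0x13): reg=0xF6
After byte 4 (0x4F): reg=0x26
After byte 5 (0xD3): reg=0xC5

Answer: 0xC5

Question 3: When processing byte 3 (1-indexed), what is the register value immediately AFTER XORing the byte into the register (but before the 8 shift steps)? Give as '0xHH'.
Register before byte 3: 0x58
Byte 3: 0x13
0x58 XOR 0x13 = 0x4B

Answer: 0x4B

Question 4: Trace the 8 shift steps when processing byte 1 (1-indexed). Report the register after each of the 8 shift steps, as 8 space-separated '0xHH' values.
Register before byte 1: 0x55
After XOR with byte 0x30: 0x65

Answer: 0xCA 0x93 0x21 0x42 0x84 0x0F 0x1E 0x3C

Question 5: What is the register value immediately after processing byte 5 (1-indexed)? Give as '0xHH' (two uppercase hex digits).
Answer: 0xC5

Derivation:
After byte 1 (0x30): reg=0x3C
After byte 2 (0x97): reg=0x58
After byte 3 (0x13): reg=0xF6
After byte 4 (0x4F): reg=0x26
After byte 5 (0xD3): reg=0xC5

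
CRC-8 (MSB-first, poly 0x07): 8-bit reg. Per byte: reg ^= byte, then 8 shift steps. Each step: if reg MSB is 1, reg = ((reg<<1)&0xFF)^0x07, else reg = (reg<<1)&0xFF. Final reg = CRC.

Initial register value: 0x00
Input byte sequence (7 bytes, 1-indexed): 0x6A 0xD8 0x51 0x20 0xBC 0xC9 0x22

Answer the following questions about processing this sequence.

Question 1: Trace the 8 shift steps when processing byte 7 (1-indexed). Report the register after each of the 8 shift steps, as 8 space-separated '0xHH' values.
After byte 1 (0x6A): reg=0x11
After byte 2 (0xD8): reg=0x71
After byte 3 (0x51): reg=0xE0
After byte 4 (0x20): reg=0x4E
After byte 5 (0xBC): reg=0xD0
After byte 6 (0xC9): reg=0x4F
Register before byte 7: 0x4F
After XOR with byte 0x22: 0x6D

Answer: 0xDA 0xB3 0x61 0xC2 0x83 0x01 0x02 0x04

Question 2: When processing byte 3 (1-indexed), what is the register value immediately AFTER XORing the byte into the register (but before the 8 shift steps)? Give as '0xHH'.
Answer: 0x20

Derivation:
Register before byte 3: 0x71
Byte 3: 0x51
0x71 XOR 0x51 = 0x20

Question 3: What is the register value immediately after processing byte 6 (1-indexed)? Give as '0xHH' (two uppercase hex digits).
Answer: 0x4F

Derivation:
After byte 1 (0x6A): reg=0x11
After byte 2 (0xD8): reg=0x71
After byte 3 (0x51): reg=0xE0
After byte 4 (0x20): reg=0x4E
After byte 5 (0xBC): reg=0xD0
After byte 6 (0xC9): reg=0x4F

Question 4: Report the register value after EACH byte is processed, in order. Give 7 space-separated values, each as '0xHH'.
0x11 0x71 0xE0 0x4E 0xD0 0x4F 0x04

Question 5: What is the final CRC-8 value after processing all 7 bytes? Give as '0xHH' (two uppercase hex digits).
After byte 1 (0x6A): reg=0x11
After byte 2 (0xD8): reg=0x71
After byte 3 (0x51): reg=0xE0
After byte 4 (0x20): reg=0x4E
After byte 5 (0xBC): reg=0xD0
After byte 6 (0xC9): reg=0x4F
After byte 7 (0x22): reg=0x04

Answer: 0x04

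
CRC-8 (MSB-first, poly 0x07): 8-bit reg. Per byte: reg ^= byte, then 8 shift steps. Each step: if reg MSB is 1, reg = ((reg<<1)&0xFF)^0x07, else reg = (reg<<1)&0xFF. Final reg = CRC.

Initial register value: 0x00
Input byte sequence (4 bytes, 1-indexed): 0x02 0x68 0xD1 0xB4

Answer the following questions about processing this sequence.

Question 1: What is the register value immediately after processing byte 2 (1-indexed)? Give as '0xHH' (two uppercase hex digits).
Answer: 0x35

Derivation:
After byte 1 (0x02): reg=0x0E
After byte 2 (0x68): reg=0x35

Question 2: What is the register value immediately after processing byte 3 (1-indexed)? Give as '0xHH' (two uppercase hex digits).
After byte 1 (0x02): reg=0x0E
After byte 2 (0x68): reg=0x35
After byte 3 (0xD1): reg=0xB2

Answer: 0xB2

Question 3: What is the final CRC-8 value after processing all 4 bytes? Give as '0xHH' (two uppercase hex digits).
After byte 1 (0x02): reg=0x0E
After byte 2 (0x68): reg=0x35
After byte 3 (0xD1): reg=0xB2
After byte 4 (0xB4): reg=0x12

Answer: 0x12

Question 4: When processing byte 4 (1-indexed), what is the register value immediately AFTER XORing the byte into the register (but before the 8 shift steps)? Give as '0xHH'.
Register before byte 4: 0xB2
Byte 4: 0xB4
0xB2 XOR 0xB4 = 0x06

Answer: 0x06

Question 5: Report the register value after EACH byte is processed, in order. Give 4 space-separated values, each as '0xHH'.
0x0E 0x35 0xB2 0x12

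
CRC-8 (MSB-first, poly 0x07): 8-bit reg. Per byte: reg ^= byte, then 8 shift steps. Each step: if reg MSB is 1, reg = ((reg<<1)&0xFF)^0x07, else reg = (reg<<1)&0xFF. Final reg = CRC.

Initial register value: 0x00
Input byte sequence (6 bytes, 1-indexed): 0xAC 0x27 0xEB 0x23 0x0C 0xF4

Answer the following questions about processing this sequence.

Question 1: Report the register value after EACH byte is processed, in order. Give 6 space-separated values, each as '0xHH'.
0x4D 0x11 0xE8 0x7F 0x5E 0x5F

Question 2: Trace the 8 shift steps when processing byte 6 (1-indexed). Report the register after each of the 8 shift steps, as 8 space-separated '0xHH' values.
Answer: 0x53 0xA6 0x4B 0x96 0x2B 0x56 0xAC 0x5F

Derivation:
After byte 1 (0xAC): reg=0x4D
After byte 2 (0x27): reg=0x11
After byte 3 (0xEB): reg=0xE8
After byte 4 (0x23): reg=0x7F
After byte 5 (0x0C): reg=0x5E
Register before byte 6: 0x5E
After XOR with byte 0xF4: 0xAA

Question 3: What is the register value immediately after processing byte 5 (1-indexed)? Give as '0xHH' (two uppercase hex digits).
Answer: 0x5E

Derivation:
After byte 1 (0xAC): reg=0x4D
After byte 2 (0x27): reg=0x11
After byte 3 (0xEB): reg=0xE8
After byte 4 (0x23): reg=0x7F
After byte 5 (0x0C): reg=0x5E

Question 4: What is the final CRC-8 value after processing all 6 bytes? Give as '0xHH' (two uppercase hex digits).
Answer: 0x5F

Derivation:
After byte 1 (0xAC): reg=0x4D
After byte 2 (0x27): reg=0x11
After byte 3 (0xEB): reg=0xE8
After byte 4 (0x23): reg=0x7F
After byte 5 (0x0C): reg=0x5E
After byte 6 (0xF4): reg=0x5F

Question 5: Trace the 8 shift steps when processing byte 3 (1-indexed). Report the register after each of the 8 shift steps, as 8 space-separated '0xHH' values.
Answer: 0xF3 0xE1 0xC5 0x8D 0x1D 0x3A 0x74 0xE8

Derivation:
After byte 1 (0xAC): reg=0x4D
After byte 2 (0x27): reg=0x11
Register before byte 3: 0x11
After XOR with byte 0xEB: 0xFA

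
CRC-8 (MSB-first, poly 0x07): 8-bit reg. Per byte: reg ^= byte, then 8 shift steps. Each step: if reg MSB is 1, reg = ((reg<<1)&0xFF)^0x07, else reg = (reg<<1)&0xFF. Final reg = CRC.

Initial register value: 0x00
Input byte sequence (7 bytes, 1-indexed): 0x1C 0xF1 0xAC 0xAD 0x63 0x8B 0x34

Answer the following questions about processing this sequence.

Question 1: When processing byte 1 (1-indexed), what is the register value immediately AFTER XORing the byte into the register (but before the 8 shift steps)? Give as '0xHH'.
Answer: 0x1C

Derivation:
Register before byte 1: 0x00
Byte 1: 0x1C
0x00 XOR 0x1C = 0x1C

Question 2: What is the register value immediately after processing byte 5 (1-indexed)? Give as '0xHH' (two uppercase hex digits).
Answer: 0xDC

Derivation:
After byte 1 (0x1C): reg=0x54
After byte 2 (0xF1): reg=0x72
After byte 3 (0xAC): reg=0x14
After byte 4 (0xAD): reg=0x26
After byte 5 (0x63): reg=0xDC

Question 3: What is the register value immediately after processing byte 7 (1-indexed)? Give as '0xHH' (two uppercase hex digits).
After byte 1 (0x1C): reg=0x54
After byte 2 (0xF1): reg=0x72
After byte 3 (0xAC): reg=0x14
After byte 4 (0xAD): reg=0x26
After byte 5 (0x63): reg=0xDC
After byte 6 (0x8B): reg=0xA2
After byte 7 (0x34): reg=0xEB

Answer: 0xEB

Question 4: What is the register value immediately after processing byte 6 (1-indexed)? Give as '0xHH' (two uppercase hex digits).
After byte 1 (0x1C): reg=0x54
After byte 2 (0xF1): reg=0x72
After byte 3 (0xAC): reg=0x14
After byte 4 (0xAD): reg=0x26
After byte 5 (0x63): reg=0xDC
After byte 6 (0x8B): reg=0xA2

Answer: 0xA2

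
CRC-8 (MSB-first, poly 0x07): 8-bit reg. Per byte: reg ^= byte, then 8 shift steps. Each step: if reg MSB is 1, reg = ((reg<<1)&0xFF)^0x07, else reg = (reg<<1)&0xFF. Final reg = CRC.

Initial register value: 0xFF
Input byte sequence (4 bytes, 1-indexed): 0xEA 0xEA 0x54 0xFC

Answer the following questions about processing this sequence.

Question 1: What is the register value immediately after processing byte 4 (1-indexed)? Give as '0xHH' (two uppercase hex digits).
After byte 1 (0xEA): reg=0x6B
After byte 2 (0xEA): reg=0x8E
After byte 3 (0x54): reg=0x08
After byte 4 (0xFC): reg=0xC2

Answer: 0xC2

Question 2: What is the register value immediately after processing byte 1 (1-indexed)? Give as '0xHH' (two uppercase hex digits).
After byte 1 (0xEA): reg=0x6B

Answer: 0x6B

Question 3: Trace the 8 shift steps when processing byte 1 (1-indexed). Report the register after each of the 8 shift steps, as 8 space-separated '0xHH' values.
Answer: 0x2A 0x54 0xA8 0x57 0xAE 0x5B 0xB6 0x6B

Derivation:
Register before byte 1: 0xFF
After XOR with byte 0xEA: 0x15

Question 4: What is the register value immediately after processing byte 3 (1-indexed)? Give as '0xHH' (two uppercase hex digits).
Answer: 0x08

Derivation:
After byte 1 (0xEA): reg=0x6B
After byte 2 (0xEA): reg=0x8E
After byte 3 (0x54): reg=0x08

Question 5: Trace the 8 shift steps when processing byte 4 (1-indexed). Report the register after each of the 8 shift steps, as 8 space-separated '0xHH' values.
Answer: 0xEF 0xD9 0xB5 0x6D 0xDA 0xB3 0x61 0xC2

Derivation:
After byte 1 (0xEA): reg=0x6B
After byte 2 (0xEA): reg=0x8E
After byte 3 (0x54): reg=0x08
Register before byte 4: 0x08
After XOR with byte 0xFC: 0xF4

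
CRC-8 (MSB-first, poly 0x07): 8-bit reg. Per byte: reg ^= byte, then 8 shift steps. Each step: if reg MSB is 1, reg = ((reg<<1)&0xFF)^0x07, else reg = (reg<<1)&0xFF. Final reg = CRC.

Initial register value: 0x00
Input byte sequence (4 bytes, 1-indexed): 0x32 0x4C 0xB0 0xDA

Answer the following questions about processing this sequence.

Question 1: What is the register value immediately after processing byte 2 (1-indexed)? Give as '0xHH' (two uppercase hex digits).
Answer: 0x30

Derivation:
After byte 1 (0x32): reg=0x9E
After byte 2 (0x4C): reg=0x30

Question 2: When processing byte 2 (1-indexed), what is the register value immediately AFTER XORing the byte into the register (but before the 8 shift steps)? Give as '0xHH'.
Register before byte 2: 0x9E
Byte 2: 0x4C
0x9E XOR 0x4C = 0xD2

Answer: 0xD2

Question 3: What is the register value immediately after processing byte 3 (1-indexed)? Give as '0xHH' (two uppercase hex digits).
After byte 1 (0x32): reg=0x9E
After byte 2 (0x4C): reg=0x30
After byte 3 (0xB0): reg=0x89

Answer: 0x89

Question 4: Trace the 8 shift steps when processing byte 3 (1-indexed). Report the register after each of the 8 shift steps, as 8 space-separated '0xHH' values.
After byte 1 (0x32): reg=0x9E
After byte 2 (0x4C): reg=0x30
Register before byte 3: 0x30
After XOR with byte 0xB0: 0x80

Answer: 0x07 0x0E 0x1C 0x38 0x70 0xE0 0xC7 0x89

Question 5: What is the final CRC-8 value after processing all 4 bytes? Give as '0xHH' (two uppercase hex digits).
After byte 1 (0x32): reg=0x9E
After byte 2 (0x4C): reg=0x30
After byte 3 (0xB0): reg=0x89
After byte 4 (0xDA): reg=0xBE

Answer: 0xBE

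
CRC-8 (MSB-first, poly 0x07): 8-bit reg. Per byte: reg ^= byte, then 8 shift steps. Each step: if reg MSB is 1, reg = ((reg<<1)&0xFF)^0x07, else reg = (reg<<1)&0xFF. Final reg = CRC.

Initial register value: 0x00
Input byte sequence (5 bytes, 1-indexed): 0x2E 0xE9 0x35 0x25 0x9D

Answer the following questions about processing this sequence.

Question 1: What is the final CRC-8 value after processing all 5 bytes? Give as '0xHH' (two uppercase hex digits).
After byte 1 (0x2E): reg=0xCA
After byte 2 (0xE9): reg=0xE9
After byte 3 (0x35): reg=0x1A
After byte 4 (0x25): reg=0xBD
After byte 5 (0x9D): reg=0xE0

Answer: 0xE0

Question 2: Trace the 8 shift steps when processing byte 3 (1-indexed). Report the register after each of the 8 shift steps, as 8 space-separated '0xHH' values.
Answer: 0xBF 0x79 0xF2 0xE3 0xC1 0x85 0x0D 0x1A

Derivation:
After byte 1 (0x2E): reg=0xCA
After byte 2 (0xE9): reg=0xE9
Register before byte 3: 0xE9
After XOR with byte 0x35: 0xDC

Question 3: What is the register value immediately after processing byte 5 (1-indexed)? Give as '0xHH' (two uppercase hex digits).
Answer: 0xE0

Derivation:
After byte 1 (0x2E): reg=0xCA
After byte 2 (0xE9): reg=0xE9
After byte 3 (0x35): reg=0x1A
After byte 4 (0x25): reg=0xBD
After byte 5 (0x9D): reg=0xE0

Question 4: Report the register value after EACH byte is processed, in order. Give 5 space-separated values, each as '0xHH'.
0xCA 0xE9 0x1A 0xBD 0xE0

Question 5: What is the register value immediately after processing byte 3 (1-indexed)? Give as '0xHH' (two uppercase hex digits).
After byte 1 (0x2E): reg=0xCA
After byte 2 (0xE9): reg=0xE9
After byte 3 (0x35): reg=0x1A

Answer: 0x1A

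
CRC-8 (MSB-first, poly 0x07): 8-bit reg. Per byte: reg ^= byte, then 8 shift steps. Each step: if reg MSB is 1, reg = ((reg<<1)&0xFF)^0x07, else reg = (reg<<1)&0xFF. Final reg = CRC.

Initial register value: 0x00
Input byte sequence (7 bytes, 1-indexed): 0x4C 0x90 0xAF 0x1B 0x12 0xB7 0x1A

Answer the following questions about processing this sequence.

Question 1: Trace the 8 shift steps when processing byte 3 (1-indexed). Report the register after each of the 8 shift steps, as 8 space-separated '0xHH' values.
Answer: 0xE5 0xCD 0x9D 0x3D 0x7A 0xF4 0xEF 0xD9

Derivation:
After byte 1 (0x4C): reg=0xE3
After byte 2 (0x90): reg=0x5E
Register before byte 3: 0x5E
After XOR with byte 0xAF: 0xF1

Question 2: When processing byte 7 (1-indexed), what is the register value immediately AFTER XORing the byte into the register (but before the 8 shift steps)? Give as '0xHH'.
Register before byte 7: 0x2A
Byte 7: 0x1A
0x2A XOR 0x1A = 0x30

Answer: 0x30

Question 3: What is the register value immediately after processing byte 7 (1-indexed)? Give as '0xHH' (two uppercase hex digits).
Answer: 0x90

Derivation:
After byte 1 (0x4C): reg=0xE3
After byte 2 (0x90): reg=0x5E
After byte 3 (0xAF): reg=0xD9
After byte 4 (0x1B): reg=0x40
After byte 5 (0x12): reg=0xB9
After byte 6 (0xB7): reg=0x2A
After byte 7 (0x1A): reg=0x90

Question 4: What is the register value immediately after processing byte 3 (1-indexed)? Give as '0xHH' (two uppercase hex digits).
After byte 1 (0x4C): reg=0xE3
After byte 2 (0x90): reg=0x5E
After byte 3 (0xAF): reg=0xD9

Answer: 0xD9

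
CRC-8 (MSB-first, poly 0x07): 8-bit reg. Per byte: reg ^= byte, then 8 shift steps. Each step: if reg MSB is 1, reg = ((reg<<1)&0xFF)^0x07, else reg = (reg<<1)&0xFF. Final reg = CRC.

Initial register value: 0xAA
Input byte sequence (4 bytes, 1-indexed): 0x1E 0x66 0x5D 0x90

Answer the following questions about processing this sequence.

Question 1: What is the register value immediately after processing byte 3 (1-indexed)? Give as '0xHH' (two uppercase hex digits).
After byte 1 (0x1E): reg=0x05
After byte 2 (0x66): reg=0x2E
After byte 3 (0x5D): reg=0x5E

Answer: 0x5E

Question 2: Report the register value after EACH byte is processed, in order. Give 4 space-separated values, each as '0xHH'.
0x05 0x2E 0x5E 0x64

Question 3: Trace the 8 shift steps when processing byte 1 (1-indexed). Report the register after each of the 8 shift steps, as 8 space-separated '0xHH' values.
Answer: 0x6F 0xDE 0xBB 0x71 0xE2 0xC3 0x81 0x05

Derivation:
Register before byte 1: 0xAA
After XOR with byte 0x1E: 0xB4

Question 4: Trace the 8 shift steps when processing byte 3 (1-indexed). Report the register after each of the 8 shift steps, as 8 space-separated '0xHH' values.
After byte 1 (0x1E): reg=0x05
After byte 2 (0x66): reg=0x2E
Register before byte 3: 0x2E
After XOR with byte 0x5D: 0x73

Answer: 0xE6 0xCB 0x91 0x25 0x4A 0x94 0x2F 0x5E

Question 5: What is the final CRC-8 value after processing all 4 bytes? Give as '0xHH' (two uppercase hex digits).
After byte 1 (0x1E): reg=0x05
After byte 2 (0x66): reg=0x2E
After byte 3 (0x5D): reg=0x5E
After byte 4 (0x90): reg=0x64

Answer: 0x64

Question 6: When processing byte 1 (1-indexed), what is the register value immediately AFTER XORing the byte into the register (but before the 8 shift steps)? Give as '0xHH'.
Register before byte 1: 0xAA
Byte 1: 0x1E
0xAA XOR 0x1E = 0xB4

Answer: 0xB4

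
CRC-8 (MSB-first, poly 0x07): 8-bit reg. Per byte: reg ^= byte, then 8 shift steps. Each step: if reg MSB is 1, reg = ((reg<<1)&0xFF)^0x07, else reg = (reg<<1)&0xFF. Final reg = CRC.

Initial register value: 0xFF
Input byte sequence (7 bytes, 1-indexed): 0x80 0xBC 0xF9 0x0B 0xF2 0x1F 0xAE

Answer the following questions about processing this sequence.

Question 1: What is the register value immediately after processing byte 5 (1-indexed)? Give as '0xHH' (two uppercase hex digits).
After byte 1 (0x80): reg=0x7A
After byte 2 (0xBC): reg=0x5C
After byte 3 (0xF9): reg=0x72
After byte 4 (0x0B): reg=0x68
After byte 5 (0xF2): reg=0xCF

Answer: 0xCF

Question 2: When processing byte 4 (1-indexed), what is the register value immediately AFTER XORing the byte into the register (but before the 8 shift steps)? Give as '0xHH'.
Register before byte 4: 0x72
Byte 4: 0x0B
0x72 XOR 0x0B = 0x79

Answer: 0x79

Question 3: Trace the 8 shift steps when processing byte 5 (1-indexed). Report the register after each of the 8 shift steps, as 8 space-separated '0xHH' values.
Answer: 0x33 0x66 0xCC 0x9F 0x39 0x72 0xE4 0xCF

Derivation:
After byte 1 (0x80): reg=0x7A
After byte 2 (0xBC): reg=0x5C
After byte 3 (0xF9): reg=0x72
After byte 4 (0x0B): reg=0x68
Register before byte 5: 0x68
After XOR with byte 0xF2: 0x9A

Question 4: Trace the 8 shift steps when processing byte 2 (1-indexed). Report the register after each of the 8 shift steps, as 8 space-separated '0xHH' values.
After byte 1 (0x80): reg=0x7A
Register before byte 2: 0x7A
After XOR with byte 0xBC: 0xC6

Answer: 0x8B 0x11 0x22 0x44 0x88 0x17 0x2E 0x5C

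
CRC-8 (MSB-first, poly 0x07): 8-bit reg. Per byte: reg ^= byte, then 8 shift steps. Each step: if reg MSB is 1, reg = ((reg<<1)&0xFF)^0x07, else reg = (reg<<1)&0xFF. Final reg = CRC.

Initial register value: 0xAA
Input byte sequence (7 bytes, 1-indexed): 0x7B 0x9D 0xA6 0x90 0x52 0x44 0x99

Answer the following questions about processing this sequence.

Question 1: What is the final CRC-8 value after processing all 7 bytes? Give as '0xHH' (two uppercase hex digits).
Answer: 0xA6

Derivation:
After byte 1 (0x7B): reg=0x39
After byte 2 (0x9D): reg=0x75
After byte 3 (0xA6): reg=0x37
After byte 4 (0x90): reg=0x7C
After byte 5 (0x52): reg=0xCA
After byte 6 (0x44): reg=0xA3
After byte 7 (0x99): reg=0xA6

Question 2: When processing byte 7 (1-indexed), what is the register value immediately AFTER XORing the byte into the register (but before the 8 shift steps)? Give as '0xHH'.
Answer: 0x3A

Derivation:
Register before byte 7: 0xA3
Byte 7: 0x99
0xA3 XOR 0x99 = 0x3A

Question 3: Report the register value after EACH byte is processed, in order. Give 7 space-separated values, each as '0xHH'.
0x39 0x75 0x37 0x7C 0xCA 0xA3 0xA6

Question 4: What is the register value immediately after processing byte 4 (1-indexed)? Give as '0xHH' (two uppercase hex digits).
Answer: 0x7C

Derivation:
After byte 1 (0x7B): reg=0x39
After byte 2 (0x9D): reg=0x75
After byte 3 (0xA6): reg=0x37
After byte 4 (0x90): reg=0x7C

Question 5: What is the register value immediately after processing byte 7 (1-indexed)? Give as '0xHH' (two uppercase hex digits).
After byte 1 (0x7B): reg=0x39
After byte 2 (0x9D): reg=0x75
After byte 3 (0xA6): reg=0x37
After byte 4 (0x90): reg=0x7C
After byte 5 (0x52): reg=0xCA
After byte 6 (0x44): reg=0xA3
After byte 7 (0x99): reg=0xA6

Answer: 0xA6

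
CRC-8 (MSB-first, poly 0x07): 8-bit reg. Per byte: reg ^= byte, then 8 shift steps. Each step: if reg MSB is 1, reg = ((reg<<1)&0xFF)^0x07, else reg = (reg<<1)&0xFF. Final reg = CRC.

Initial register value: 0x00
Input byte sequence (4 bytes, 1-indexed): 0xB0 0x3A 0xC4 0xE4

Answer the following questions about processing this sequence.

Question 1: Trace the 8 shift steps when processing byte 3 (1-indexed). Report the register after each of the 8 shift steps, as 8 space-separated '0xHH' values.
Answer: 0x5A 0xB4 0x6F 0xDE 0xBB 0x71 0xE2 0xC3

Derivation:
After byte 1 (0xB0): reg=0x19
After byte 2 (0x3A): reg=0xE9
Register before byte 3: 0xE9
After XOR with byte 0xC4: 0x2D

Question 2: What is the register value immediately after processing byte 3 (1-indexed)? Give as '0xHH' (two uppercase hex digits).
Answer: 0xC3

Derivation:
After byte 1 (0xB0): reg=0x19
After byte 2 (0x3A): reg=0xE9
After byte 3 (0xC4): reg=0xC3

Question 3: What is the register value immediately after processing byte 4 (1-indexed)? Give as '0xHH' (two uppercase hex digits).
Answer: 0xF5

Derivation:
After byte 1 (0xB0): reg=0x19
After byte 2 (0x3A): reg=0xE9
After byte 3 (0xC4): reg=0xC3
After byte 4 (0xE4): reg=0xF5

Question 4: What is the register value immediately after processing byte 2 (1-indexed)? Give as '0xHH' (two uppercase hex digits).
After byte 1 (0xB0): reg=0x19
After byte 2 (0x3A): reg=0xE9

Answer: 0xE9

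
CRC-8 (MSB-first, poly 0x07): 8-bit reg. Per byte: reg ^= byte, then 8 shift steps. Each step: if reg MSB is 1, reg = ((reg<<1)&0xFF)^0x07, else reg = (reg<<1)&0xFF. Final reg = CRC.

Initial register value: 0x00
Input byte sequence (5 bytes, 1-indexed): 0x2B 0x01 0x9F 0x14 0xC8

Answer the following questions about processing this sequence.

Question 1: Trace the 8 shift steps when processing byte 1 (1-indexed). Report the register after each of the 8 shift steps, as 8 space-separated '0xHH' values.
Answer: 0x56 0xAC 0x5F 0xBE 0x7B 0xF6 0xEB 0xD1

Derivation:
Register before byte 1: 0x00
After XOR with byte 0x2B: 0x2B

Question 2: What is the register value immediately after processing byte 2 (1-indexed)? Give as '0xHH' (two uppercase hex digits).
Answer: 0x3E

Derivation:
After byte 1 (0x2B): reg=0xD1
After byte 2 (0x01): reg=0x3E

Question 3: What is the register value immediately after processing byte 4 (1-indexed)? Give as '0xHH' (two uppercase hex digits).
Answer: 0x61

Derivation:
After byte 1 (0x2B): reg=0xD1
After byte 2 (0x01): reg=0x3E
After byte 3 (0x9F): reg=0x6E
After byte 4 (0x14): reg=0x61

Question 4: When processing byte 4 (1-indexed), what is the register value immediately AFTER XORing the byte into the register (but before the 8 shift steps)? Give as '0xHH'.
Register before byte 4: 0x6E
Byte 4: 0x14
0x6E XOR 0x14 = 0x7A

Answer: 0x7A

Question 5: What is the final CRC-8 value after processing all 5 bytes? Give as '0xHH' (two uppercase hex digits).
Answer: 0x56

Derivation:
After byte 1 (0x2B): reg=0xD1
After byte 2 (0x01): reg=0x3E
After byte 3 (0x9F): reg=0x6E
After byte 4 (0x14): reg=0x61
After byte 5 (0xC8): reg=0x56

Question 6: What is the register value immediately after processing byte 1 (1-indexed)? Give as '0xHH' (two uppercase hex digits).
After byte 1 (0x2B): reg=0xD1

Answer: 0xD1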